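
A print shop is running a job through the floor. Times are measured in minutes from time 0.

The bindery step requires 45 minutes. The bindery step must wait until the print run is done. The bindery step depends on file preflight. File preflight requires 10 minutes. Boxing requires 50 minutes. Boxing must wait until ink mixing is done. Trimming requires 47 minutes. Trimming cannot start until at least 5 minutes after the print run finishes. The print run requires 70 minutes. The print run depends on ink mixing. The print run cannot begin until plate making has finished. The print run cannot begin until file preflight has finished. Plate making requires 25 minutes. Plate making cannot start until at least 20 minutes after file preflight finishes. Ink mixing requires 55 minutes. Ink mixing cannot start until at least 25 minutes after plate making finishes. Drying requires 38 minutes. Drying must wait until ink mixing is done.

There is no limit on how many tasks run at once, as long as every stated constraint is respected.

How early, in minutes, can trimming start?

210

Nothing blocks file preflight, so it runs from minute 0 to minute 10.
Plate making cannot begin until file preflight (finishes minute 10, plus 20-minute gap → minute 30). It runs from minute 30 to 30 + 25 = minute 55.
After plate making (finishes minute 55, plus 25-minute gap → minute 80), ink mixing can start at minute 80 and finishes at minute 135.
For the print run: ink mixing (finishes minute 135); plate making (finishes minute 55); file preflight (finishes minute 10). Taking the maximum gives a start of minute 135, and it finishes at 135 + 70 = minute 205.
Trimming waits on the print run (finishes minute 205, plus 5-minute gap → minute 210), so the earliest it can start is minute 210.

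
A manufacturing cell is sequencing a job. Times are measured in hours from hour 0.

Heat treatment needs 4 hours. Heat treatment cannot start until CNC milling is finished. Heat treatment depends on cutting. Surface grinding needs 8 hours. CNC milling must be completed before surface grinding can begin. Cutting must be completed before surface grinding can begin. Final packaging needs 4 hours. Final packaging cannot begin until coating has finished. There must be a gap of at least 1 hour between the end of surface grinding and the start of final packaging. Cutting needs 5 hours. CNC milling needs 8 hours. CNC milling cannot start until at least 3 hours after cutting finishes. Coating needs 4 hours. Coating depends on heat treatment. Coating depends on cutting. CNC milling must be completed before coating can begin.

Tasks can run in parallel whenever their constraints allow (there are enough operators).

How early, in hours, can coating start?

20

Cutting can start immediately at hour 0; it finishes at hour 5.
CNC milling cannot begin until cutting (finishes hour 5, plus 3-hour gap → hour 8). It runs from hour 8 to 8 + 8 = hour 16.
For heat treatment: CNC milling (finishes hour 16); cutting (finishes hour 5). Taking the maximum gives a start of hour 16, and it finishes at 16 + 4 = hour 20.
Coating waits on heat treatment (finishes hour 20); cutting (finishes hour 5); CNC milling (finishes hour 16). The latest of these is hour 20, which is the earliest coating can start.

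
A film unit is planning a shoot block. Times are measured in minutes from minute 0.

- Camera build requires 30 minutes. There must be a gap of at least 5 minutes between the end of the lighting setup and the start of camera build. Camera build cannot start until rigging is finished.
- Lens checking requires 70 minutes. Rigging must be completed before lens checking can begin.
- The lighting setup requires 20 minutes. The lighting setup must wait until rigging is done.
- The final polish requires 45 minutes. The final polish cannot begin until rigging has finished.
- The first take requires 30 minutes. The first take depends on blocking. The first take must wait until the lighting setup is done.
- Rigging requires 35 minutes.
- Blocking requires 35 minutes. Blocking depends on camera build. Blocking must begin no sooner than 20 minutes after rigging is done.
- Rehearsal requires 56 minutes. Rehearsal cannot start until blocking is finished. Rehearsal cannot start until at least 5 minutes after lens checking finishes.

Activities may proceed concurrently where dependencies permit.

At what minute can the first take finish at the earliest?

155

Rigging has no prerequisites, so it starts at minute 0 and finishes at minute 35.
The lighting setup cannot begin until rigging (finishes minute 35). It runs from minute 35 to 35 + 20 = minute 55.
Camera build cannot start until the lighting setup (finishes minute 55, plus 5-minute gap → minute 60); rigging (finishes minute 35). The controlling bound is minute 60, so camera build finishes at 60 + 30 = minute 90.
Blocking cannot start until camera build (finishes minute 90); rigging (finishes minute 35, plus 20-minute gap → minute 55). The controlling bound is minute 90, so blocking finishes at 90 + 35 = minute 125.
The first take has to wait for blocking (finishes minute 125); the lighting setup (finishes minute 55). The latest of these is minute 125, so the first take runs minute 125 to 125 + 30 = minute 155.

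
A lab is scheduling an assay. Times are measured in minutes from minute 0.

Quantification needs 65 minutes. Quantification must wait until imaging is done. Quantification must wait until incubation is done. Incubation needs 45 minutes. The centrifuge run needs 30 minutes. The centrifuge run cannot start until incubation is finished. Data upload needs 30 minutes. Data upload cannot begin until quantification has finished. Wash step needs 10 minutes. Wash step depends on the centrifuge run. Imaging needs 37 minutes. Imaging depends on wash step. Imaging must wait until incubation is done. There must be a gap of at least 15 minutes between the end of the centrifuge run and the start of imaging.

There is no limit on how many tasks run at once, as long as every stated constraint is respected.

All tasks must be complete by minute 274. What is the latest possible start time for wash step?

132

Nothing follows data upload; the deadline of minute 274 is its only limit. It must start by 274 − 30 = minute 244.
Since data upload (must start by minute 244) depends on it, quantification must finish by minute 244. Backing off its 65-minute duration gives a latest start of minute 179.
Since quantification (must start by minute 179) depends on it, imaging must finish by minute 179. Backing off its 37-minute duration gives a latest start of minute 142.
Wash step has to be done before imaging (must start by minute 142). That means finishing by minute 142, i.e. starting by 142 − 10 = minute 132.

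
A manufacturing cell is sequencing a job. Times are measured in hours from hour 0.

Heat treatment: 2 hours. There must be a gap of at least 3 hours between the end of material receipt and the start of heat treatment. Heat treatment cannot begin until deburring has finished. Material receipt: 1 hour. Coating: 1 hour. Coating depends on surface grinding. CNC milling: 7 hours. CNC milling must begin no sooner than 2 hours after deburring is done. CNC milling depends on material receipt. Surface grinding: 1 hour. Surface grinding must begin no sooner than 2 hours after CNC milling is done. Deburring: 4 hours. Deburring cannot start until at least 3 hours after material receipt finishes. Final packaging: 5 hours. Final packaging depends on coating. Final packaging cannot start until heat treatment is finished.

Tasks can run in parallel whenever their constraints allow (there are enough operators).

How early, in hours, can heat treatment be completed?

10

Material receipt has no prerequisites, so it starts at hour 0 and finishes at hour 1.
After material receipt (finishes hour 1, plus 3-hour gap → hour 4), deburring can start at hour 4 and finishes at hour 8.
Heat treatment has to wait for material receipt (finishes hour 1, plus 3-hour gap → hour 4); deburring (finishes hour 8). The latest of these is hour 8, so heat treatment runs hour 8 to 8 + 2 = hour 10.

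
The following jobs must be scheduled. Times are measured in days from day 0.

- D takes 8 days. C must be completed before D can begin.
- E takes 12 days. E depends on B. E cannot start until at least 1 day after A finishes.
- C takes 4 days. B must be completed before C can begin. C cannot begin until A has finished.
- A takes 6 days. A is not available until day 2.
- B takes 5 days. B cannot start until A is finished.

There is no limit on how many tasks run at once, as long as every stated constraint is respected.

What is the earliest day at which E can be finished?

25

A waits on its own release at day 2, so it starts at day 2 and finishes at 2 + 6 = day 8.
B waits on A (finishes day 8), so it starts at day 8 and finishes at 8 + 5 = day 13.
For E: B (finishes day 13); A (finishes day 8, plus 1-day gap → day 9). Taking the maximum gives a start of day 13, and it finishes at 13 + 12 = day 25.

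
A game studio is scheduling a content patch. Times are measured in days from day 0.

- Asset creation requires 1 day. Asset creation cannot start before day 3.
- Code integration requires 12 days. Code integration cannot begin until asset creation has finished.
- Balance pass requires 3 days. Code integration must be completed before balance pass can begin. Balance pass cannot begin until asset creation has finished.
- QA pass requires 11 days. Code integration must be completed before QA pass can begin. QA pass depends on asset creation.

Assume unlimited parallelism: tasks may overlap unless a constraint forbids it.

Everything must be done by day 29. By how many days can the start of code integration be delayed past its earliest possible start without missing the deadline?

2

Asset creation cannot begin until its own release at day 3. It runs from day 3 to 3 + 1 = day 4.
After asset creation (finishes day 4), code integration can start at day 4 and finishes at day 16.

Working backward from the deadline:
To finish by day 29, balance pass (duration 3) must start no later than day 26.
QA pass must finish by day 29; it takes 11 days, so it must start by 29 − 11 = day 18.
For code integration: balance pass (must start by day 26); QA pass (must start by day 18). The most restrictive is day 18; with a 12-day duration, code integration must start by day 6.
So code integration can start as early as day 4 and as late as day 6, giving 6 − 4 = 2 days of slack.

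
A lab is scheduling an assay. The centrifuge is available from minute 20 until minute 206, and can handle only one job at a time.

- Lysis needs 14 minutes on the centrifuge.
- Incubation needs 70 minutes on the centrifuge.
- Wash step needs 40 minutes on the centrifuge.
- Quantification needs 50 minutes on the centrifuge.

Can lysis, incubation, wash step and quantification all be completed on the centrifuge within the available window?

Yes

The centrifuge window is 206 − 20 = 186 minutes.
Running back to back, the jobs need 14 + 70 + 40 + 50 = 174 minutes on the centrifuge.
Since 174 ≤ 186, they fit within the window.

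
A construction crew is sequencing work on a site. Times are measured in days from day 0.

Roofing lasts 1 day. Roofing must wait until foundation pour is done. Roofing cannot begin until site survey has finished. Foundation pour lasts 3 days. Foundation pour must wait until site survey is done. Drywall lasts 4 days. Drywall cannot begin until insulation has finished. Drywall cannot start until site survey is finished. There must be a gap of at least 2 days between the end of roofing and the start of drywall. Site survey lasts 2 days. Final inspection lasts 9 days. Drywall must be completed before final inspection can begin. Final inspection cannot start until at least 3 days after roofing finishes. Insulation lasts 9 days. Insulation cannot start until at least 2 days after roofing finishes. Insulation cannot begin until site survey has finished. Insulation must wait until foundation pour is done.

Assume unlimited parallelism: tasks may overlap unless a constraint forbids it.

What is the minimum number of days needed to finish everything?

Site survey can start immediately at day 0; it finishes at day 2.
Foundation pour waits on site survey (finishes day 2), so it starts at day 2 and finishes at 2 + 3 = day 5.
For roofing: foundation pour (finishes day 5); site survey (finishes day 2). Taking the maximum gives a start of day 5, and it finishes at 5 + 1 = day 6.
Insulation needs all of roofing (finishes day 6, plus 2-day gap → day 8); site survey (finishes day 2); foundation pour (finishes day 5). That puts its earliest start at day 8; it finishes at 8 + 9 = day 17.
Drywall has to wait for insulation (finishes day 17); site survey (finishes day 2); roofing (finishes day 6, plus 2-day gap → day 8). The latest of these is day 17, so drywall runs day 17 to 17 + 4 = day 21.
For final inspection: drywall (finishes day 21); roofing (finishes day 6, plus 3-day gap → day 9). Taking the maximum gives a start of day 21, and it finishes at 21 + 9 = day 30.
All tasks are finished once the last one completes. Finish times: Site survey at 2, Foundation pour at 5, Roofing at 6, Insulation at 17, Drywall at 21, Final inspection at 30. The latest is day 30.

30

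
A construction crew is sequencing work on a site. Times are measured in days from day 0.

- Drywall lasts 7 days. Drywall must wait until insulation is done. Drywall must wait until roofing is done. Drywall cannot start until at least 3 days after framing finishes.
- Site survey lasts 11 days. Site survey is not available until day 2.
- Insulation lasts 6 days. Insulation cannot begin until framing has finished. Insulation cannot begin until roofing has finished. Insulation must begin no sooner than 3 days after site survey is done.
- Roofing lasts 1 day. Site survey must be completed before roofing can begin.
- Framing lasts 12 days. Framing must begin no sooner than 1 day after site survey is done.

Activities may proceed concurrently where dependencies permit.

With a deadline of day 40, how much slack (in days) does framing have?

Site survey cannot begin until its own release at day 2. It runs from day 2 to 2 + 11 = day 13.
Framing waits on site survey (finishes day 13, plus 1-day gap → day 14), so it starts at day 14 and finishes at 14 + 12 = day 26.

Working backward from the deadline:
Nothing follows drywall; the deadline of day 40 is its only limit. It must start by 40 − 7 = day 33.
Insulation must finish before drywall (must start by day 33). With a 6-day duration, insulation must start by 33 − 6 = day 27.
Framing feeds insulation (must start by day 27); drywall (must start by day 33, minus 3-day gap → day 30). Taking the minimum, framing must finish by day 27 and start by 27 − 12 = day 15.
So framing can start as early as day 14 and as late as day 15, giving 15 − 14 = 1 day of slack.

1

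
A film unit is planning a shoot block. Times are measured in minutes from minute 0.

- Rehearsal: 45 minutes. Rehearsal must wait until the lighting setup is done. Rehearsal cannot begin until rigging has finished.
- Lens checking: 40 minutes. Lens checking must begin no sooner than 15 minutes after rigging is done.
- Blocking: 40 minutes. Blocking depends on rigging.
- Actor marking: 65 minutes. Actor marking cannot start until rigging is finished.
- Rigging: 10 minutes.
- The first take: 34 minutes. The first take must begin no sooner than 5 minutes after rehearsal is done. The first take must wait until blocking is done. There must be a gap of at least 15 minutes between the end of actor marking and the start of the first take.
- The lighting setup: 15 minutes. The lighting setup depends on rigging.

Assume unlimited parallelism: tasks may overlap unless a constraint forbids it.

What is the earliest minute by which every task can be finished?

124

Rigging has no prerequisites, so it starts at minute 0 and finishes at minute 10.
After rigging (finishes minute 10), actor marking can start at minute 10 and finishes at minute 75.
Blocking waits on rigging (finishes minute 10), so it starts at minute 10 and finishes at 10 + 40 = minute 50.
After rigging (finishes minute 10, plus 15-minute gap → minute 25), lens checking can start at minute 25 and finishes at minute 65.
The lighting setup cannot begin until rigging (finishes minute 10). It runs from minute 10 to 10 + 15 = minute 25.
Rehearsal cannot start until the lighting setup (finishes minute 25); rigging (finishes minute 10). The controlling bound is minute 25, so rehearsal finishes at 25 + 45 = minute 70.
The first take needs all of rehearsal (finishes minute 70, plus 5-minute gap → minute 75); blocking (finishes minute 50); actor marking (finishes minute 75, plus 15-minute gap → minute 90). That puts its earliest start at minute 90; it finishes at 90 + 34 = minute 124.
All tasks are finished once the last one completes. Finish times: Rigging at 10, The lighting setup at 25, Lens checking at 65, Blocking at 50, Actor marking at 75, Rehearsal at 70, The first take at 124. The latest is minute 124.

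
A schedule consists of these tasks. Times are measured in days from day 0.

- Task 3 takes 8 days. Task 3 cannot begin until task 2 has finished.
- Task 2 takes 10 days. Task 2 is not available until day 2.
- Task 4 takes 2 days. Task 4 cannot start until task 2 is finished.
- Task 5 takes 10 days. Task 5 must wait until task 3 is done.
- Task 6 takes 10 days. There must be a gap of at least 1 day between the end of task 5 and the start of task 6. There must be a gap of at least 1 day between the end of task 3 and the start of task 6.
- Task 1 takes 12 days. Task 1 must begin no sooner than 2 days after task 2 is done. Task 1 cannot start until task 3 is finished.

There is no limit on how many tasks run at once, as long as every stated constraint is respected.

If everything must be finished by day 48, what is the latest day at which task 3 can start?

19

Task 1 must finish by day 48; it takes 12 days, so it must start by 48 − 12 = day 36.
Nothing follows task 6; the deadline of day 48 is its only limit. It must start by 48 − 10 = day 38.
Task 5 must finish before task 6 (must start by day 38, minus 1-day gap → day 37). With a 10-day duration, task 5 must start by 37 − 10 = day 27.
Task 3 has several dependents: task 1 (must start by day 36); task 5 (must start by day 27); task 6 (must start by day 38, minus 1-day gap → day 37). The earliest of those limits is day 27, so task 3 must start by 27 − 8 = day 19.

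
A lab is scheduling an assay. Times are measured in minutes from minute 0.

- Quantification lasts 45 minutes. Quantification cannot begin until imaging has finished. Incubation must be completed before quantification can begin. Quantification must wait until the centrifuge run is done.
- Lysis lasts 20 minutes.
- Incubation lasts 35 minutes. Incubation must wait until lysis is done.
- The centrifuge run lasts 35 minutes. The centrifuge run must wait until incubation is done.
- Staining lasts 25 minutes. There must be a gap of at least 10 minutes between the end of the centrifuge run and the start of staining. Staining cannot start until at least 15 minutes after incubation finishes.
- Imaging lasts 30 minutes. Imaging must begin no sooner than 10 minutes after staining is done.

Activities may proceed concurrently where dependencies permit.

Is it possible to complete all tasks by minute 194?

Lysis can start immediately at minute 0; it finishes at minute 20.
Incubation cannot begin until lysis (finishes minute 20). It runs from minute 20 to 20 + 35 = minute 55.
The centrifuge run cannot begin until incubation (finishes minute 55). It runs from minute 55 to 55 + 35 = minute 90.
Staining cannot start until the centrifuge run (finishes minute 90, plus 10-minute gap → minute 100); incubation (finishes minute 55, plus 15-minute gap → minute 70). The controlling bound is minute 100, so staining finishes at 100 + 25 = minute 125.
After staining (finishes minute 125, plus 10-minute gap → minute 135), imaging can start at minute 135 and finishes at minute 165.
Quantification cannot start until imaging (finishes minute 165); incubation (finishes minute 55); the centrifuge run (finishes minute 90). The controlling bound is minute 165, so quantification finishes at 165 + 45 = minute 210.
The earliest everything can be done is minute 210, which is after the deadline of 194, so it is not possible.

No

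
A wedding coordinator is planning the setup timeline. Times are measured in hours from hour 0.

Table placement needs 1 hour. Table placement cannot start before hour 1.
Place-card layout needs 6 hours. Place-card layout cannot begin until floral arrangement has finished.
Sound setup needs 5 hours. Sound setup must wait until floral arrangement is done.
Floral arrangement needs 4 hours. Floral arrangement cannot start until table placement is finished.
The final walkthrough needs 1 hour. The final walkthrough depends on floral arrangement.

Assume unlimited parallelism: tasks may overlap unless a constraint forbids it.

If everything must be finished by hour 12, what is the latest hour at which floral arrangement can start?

2

Nothing follows sound setup; the deadline of hour 12 is its only limit. It must start by 12 − 5 = hour 7.
Place-card layout has no dependents, so it just needs to finish by hour 12. Starting by 12 − 6 = hour 6 achieves that.
The final walkthrough has no dependents, so it just needs to finish by hour 12. Starting by 12 − 1 = hour 11 achieves that.
Floral arrangement must finish in time for sound setup (must start by hour 7); place-card layout (must start by hour 6); the final walkthrough (must start by hour 11). The tightest is hour 6, so floral arrangement must start by 6 − 4 = hour 2.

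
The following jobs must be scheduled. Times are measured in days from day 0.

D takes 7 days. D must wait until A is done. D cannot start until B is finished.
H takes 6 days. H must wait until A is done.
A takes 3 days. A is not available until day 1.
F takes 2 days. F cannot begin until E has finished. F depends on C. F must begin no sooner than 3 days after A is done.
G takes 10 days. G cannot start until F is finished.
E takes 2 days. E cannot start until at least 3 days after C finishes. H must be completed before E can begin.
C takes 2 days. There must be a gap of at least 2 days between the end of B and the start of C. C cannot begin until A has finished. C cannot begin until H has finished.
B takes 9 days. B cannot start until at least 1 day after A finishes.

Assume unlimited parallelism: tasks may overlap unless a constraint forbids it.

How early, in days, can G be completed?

A waits on its own release at day 1, so it starts at day 1 and finishes at 1 + 3 = day 4.
H cannot begin until A (finishes day 4). It runs from day 4 to 4 + 6 = day 10.
B waits on A (finishes day 4, plus 1-day gap → day 5), so it starts at day 5 and finishes at 5 + 9 = day 14.
For C: B (finishes day 14, plus 2-day gap → day 16); A (finishes day 4); H (finishes day 10). Taking the maximum gives a start of day 16, and it finishes at 16 + 2 = day 18.
E needs all of C (finishes day 18, plus 3-day gap → day 21); H (finishes day 10). That puts its earliest start at day 21; it finishes at 21 + 2 = day 23.
For F: E (finishes day 23); C (finishes day 18); A (finishes day 4, plus 3-day gap → day 7). Taking the maximum gives a start of day 23, and it finishes at 23 + 2 = day 25.
G cannot begin until F (finishes day 25). It runs from day 25 to 25 + 10 = day 35.

35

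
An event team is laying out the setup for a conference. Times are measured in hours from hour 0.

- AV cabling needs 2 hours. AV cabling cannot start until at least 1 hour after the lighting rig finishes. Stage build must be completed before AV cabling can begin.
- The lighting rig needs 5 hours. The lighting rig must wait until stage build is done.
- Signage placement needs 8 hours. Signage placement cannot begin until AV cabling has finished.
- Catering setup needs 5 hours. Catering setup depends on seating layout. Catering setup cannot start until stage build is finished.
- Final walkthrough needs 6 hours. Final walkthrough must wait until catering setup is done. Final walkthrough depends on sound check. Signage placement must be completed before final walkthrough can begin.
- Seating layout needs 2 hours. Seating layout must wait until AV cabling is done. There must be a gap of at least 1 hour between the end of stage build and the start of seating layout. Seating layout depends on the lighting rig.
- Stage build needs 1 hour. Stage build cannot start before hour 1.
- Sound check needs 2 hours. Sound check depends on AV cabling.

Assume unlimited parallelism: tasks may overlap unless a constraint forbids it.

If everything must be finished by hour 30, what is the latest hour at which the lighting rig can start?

To finish by hour 30, final walkthrough (duration 6) must start no later than hour 24.
Catering setup has to be done before final walkthrough (must start by hour 24). That means finishing by hour 24, i.e. starting by 24 − 5 = hour 19.
Since catering setup (must start by hour 19) depends on it, seating layout must finish by hour 19. Backing off its 2-hour duration gives a latest start of hour 17.
Signage placement feeds into final walkthrough (must start by hour 24); so signage placement must finish by hour 24 and therefore start by hour 16.
Sound check feeds into final walkthrough (must start by hour 24); so sound check must finish by hour 24 and therefore start by hour 22.
AV cabling must finish in time for seating layout (must start by hour 17); signage placement (must start by hour 16); sound check (must start by hour 22). The tightest is hour 16, so AV cabling must start by 16 − 2 = hour 14.
For the lighting rig: AV cabling (must start by hour 14, minus 1-hour gap → hour 13); seating layout (must start by hour 17). The most restrictive is hour 13; with a 5-hour duration, the lighting rig must start by hour 8.

8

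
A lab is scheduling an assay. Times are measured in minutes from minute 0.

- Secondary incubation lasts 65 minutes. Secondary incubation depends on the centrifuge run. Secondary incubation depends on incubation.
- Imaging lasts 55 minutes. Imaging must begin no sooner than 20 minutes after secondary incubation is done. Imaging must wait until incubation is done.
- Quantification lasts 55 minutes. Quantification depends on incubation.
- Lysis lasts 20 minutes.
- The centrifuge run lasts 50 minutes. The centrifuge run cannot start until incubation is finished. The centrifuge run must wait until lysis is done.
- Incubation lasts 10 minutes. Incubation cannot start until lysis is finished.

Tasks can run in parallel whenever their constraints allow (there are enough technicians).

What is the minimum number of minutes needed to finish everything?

Lysis can start immediately at minute 0; it finishes at minute 20.
Incubation waits on lysis (finishes minute 20), so it starts at minute 20 and finishes at 20 + 10 = minute 30.
After incubation (finishes minute 30), quantification can start at minute 30 and finishes at minute 85.
For the centrifuge run: incubation (finishes minute 30); lysis (finishes minute 20). Taking the maximum gives a start of minute 30, and it finishes at 30 + 50 = minute 80.
Secondary incubation has to wait for the centrifuge run (finishes minute 80); incubation (finishes minute 30). The latest of these is minute 80, so secondary incubation runs minute 80 to 80 + 65 = minute 145.
Imaging needs all of secondary incubation (finishes minute 145, plus 20-minute gap → minute 165); incubation (finishes minute 30). That puts its earliest start at minute 165; it finishes at 165 + 55 = minute 220.
All tasks are finished once the last one completes. Finish times: Lysis at 20, Incubation at 30, The centrifuge run at 80, Secondary incubation at 145, Imaging at 220, Quantification at 85. The latest is minute 220.

220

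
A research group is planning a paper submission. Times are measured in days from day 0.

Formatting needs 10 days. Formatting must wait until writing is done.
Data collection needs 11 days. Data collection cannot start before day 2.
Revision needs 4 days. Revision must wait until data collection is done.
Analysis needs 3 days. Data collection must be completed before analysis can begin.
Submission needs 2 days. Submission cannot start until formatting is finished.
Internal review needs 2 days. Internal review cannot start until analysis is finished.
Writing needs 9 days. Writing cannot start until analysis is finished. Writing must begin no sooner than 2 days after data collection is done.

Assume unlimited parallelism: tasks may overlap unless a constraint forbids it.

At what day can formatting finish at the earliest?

35

Data collection cannot begin until its own release at day 2. It runs from day 2 to 2 + 11 = day 13.
Analysis cannot begin until data collection (finishes day 13). It runs from day 13 to 13 + 3 = day 16.
Writing needs all of analysis (finishes day 16); data collection (finishes day 13, plus 2-day gap → day 15). That puts its earliest start at day 16; it finishes at 16 + 9 = day 25.
After writing (finishes day 25), formatting can start at day 25 and finishes at day 35.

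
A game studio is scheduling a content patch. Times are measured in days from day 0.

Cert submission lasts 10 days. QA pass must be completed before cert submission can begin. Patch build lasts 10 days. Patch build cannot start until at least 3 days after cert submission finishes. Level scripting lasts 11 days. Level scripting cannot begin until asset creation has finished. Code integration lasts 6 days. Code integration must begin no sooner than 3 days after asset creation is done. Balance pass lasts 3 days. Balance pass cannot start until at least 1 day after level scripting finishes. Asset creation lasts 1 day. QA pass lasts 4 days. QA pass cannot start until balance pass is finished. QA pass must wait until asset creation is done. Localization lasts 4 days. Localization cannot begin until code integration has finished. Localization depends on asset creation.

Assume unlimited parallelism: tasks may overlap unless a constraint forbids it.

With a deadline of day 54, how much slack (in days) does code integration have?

40

Asset creation has no prerequisites, so it starts at day 0 and finishes at day 1.
After asset creation (finishes day 1, plus 3-day gap → day 4), code integration can start at day 4 and finishes at day 10.

Working backward from the deadline:
Localization has no dependents, so it just needs to finish by day 54. Starting by 54 − 4 = day 50 achieves that.
Code integration has to be done before localization (must start by day 50). That means finishing by day 50, i.e. starting by 50 − 6 = day 44.
So code integration can start as early as day 4 and as late as day 44, giving 44 − 4 = 40 days of slack.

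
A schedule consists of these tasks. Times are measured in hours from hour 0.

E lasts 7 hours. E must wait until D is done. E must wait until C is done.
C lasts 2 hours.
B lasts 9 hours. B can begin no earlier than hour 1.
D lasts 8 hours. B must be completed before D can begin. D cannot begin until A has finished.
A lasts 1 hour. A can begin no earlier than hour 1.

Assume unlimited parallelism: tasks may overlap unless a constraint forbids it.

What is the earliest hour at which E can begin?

18

C can start immediately at hour 0; it finishes at hour 2.
B cannot begin until its own release at hour 1. It runs from hour 1 to 1 + 9 = hour 10.
A cannot begin until its own release at hour 1. It runs from hour 1 to 1 + 1 = hour 2.
D has to wait for B (finishes hour 10); A (finishes hour 2). The latest of these is hour 10, so D runs hour 10 to 10 + 8 = hour 18.
E waits on D (finishes hour 18); C (finishes hour 2). The latest of these is hour 18, which is the earliest E can start.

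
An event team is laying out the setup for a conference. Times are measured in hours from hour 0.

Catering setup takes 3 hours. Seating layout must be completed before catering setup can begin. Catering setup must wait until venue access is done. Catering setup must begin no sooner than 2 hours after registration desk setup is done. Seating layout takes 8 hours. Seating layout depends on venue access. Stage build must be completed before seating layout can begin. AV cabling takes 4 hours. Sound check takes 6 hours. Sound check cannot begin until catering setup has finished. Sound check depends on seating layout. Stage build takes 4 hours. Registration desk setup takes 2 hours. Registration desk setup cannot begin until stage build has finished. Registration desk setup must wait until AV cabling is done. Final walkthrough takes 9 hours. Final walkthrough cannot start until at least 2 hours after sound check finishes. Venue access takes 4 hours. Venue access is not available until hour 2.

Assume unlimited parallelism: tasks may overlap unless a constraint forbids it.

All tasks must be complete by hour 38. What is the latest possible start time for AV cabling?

10

Final walkthrough must finish by hour 38; it takes 9 hours, so it must start by 38 − 9 = hour 29.
Since final walkthrough (must start by hour 29, minus 2-hour gap → hour 27) depends on it, sound check must finish by hour 27. Backing off its 6-hour duration gives a latest start of hour 21.
Catering setup has to be done before sound check (must start by hour 21). That means finishing by hour 21, i.e. starting by 21 − 3 = hour 18.
Registration desk setup has to be done before catering setup (must start by hour 18, minus 2-hour gap → hour 16). That means finishing by hour 16, i.e. starting by 16 − 2 = hour 14.
AV cabling feeds into registration desk setup (must start by hour 14); so AV cabling must finish by hour 14 and therefore start by hour 10.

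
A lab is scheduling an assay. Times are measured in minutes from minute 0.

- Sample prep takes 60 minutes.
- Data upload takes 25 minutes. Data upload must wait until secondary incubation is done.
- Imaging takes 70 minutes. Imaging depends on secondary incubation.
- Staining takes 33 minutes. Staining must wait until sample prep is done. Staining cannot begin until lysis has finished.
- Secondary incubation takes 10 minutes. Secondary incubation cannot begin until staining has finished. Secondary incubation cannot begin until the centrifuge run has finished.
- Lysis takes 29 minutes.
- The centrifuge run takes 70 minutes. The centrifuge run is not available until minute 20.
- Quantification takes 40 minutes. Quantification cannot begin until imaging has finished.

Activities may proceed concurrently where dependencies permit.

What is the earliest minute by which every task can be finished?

The centrifuge run waits on its own release at minute 20, so it starts at minute 20 and finishes at 20 + 70 = minute 90.
Nothing blocks lysis, so it runs from minute 0 to minute 29.
Sample prep has no prerequisites, so it starts at minute 0 and finishes at minute 60.
For staining: sample prep (finishes minute 60); lysis (finishes minute 29). Taking the maximum gives a start of minute 60, and it finishes at 60 + 33 = minute 93.
Secondary incubation has to wait for staining (finishes minute 93); the centrifuge run (finishes minute 90). The latest of these is minute 93, so secondary incubation runs minute 93 to 93 + 10 = minute 103.
Data upload cannot begin until secondary incubation (finishes minute 103). It runs from minute 103 to 103 + 25 = minute 128.
Imaging cannot begin until secondary incubation (finishes minute 103). It runs from minute 103 to 103 + 70 = minute 173.
Quantification waits on imaging (finishes minute 173), so it starts at minute 173 and finishes at 173 + 40 = minute 213.
All tasks are finished once the last one completes. Finish times: Sample prep at 60, Lysis at 29, The centrifuge run at 90, Staining at 93, Secondary incubation at 103, Imaging at 173, Quantification at 213, Data upload at 128. The latest is minute 213.

213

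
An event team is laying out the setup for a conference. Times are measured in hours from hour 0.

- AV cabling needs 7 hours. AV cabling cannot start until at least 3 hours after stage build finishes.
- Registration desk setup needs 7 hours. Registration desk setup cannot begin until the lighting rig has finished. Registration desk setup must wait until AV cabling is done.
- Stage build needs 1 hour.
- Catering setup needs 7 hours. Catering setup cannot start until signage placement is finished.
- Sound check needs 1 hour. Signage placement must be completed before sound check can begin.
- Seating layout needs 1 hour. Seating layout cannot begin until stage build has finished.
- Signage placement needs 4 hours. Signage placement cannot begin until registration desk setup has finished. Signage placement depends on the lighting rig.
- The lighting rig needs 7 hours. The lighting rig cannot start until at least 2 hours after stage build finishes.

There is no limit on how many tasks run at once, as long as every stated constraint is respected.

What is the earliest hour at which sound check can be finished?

Nothing blocks stage build, so it runs from hour 0 to hour 1.
After stage build (finishes hour 1, plus 3-hour gap → hour 4), AV cabling can start at hour 4 and finishes at hour 11.
The lighting rig cannot begin until stage build (finishes hour 1, plus 2-hour gap → hour 3). It runs from hour 3 to 3 + 7 = hour 10.
Registration desk setup needs all of the lighting rig (finishes hour 10); AV cabling (finishes hour 11). That puts its earliest start at hour 11; it finishes at 11 + 7 = hour 18.
Signage placement has to wait for registration desk setup (finishes hour 18); the lighting rig (finishes hour 10). The latest of these is hour 18, so signage placement runs hour 18 to 18 + 4 = hour 22.
Sound check cannot begin until signage placement (finishes hour 22). It runs from hour 22 to 22 + 1 = hour 23.

23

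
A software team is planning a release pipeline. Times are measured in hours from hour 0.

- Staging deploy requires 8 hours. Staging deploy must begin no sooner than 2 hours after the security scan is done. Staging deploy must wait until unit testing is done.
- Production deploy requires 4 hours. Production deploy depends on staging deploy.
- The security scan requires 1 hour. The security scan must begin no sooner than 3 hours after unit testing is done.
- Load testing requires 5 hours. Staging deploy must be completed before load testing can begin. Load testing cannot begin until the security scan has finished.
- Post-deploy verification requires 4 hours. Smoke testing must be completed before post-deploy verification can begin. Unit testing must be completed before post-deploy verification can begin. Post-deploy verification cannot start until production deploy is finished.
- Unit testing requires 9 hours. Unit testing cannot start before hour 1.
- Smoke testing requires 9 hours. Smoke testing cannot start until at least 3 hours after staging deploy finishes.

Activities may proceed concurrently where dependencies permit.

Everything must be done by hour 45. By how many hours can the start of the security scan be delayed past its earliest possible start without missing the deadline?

Unit testing cannot begin until its own release at hour 1. It runs from hour 1 to 1 + 9 = hour 10.
After unit testing (finishes hour 10, plus 3-hour gap → hour 13), the security scan can start at hour 13 and finishes at hour 14.

Working backward from the deadline:
Post-deploy verification must finish by hour 45; it takes 4 hours, so it must start by 45 − 4 = hour 41.
Smoke testing feeds into post-deploy verification (must start by hour 41); so smoke testing must finish by hour 41 and therefore start by hour 32.
Load testing must finish by hour 45; it takes 5 hours, so it must start by 45 − 5 = hour 40.
Production deploy has to be done before post-deploy verification (must start by hour 41). That means finishing by hour 41, i.e. starting by 41 − 4 = hour 37.
Staging deploy must finish in time for smoke testing (must start by hour 32, minus 3-hour gap → hour 29); load testing (must start by hour 40); production deploy (must start by hour 37). The tightest is hour 29, so staging deploy must start by 29 − 8 = hour 21.
The security scan has several dependents: staging deploy (must start by hour 21, minus 2-hour gap → hour 19); load testing (must start by hour 40). The earliest of those limits is hour 19, so the security scan must start by 19 − 1 = hour 18.
So the security scan can start as early as hour 13 and as late as hour 18, giving 18 − 13 = 5 hours of slack.

5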